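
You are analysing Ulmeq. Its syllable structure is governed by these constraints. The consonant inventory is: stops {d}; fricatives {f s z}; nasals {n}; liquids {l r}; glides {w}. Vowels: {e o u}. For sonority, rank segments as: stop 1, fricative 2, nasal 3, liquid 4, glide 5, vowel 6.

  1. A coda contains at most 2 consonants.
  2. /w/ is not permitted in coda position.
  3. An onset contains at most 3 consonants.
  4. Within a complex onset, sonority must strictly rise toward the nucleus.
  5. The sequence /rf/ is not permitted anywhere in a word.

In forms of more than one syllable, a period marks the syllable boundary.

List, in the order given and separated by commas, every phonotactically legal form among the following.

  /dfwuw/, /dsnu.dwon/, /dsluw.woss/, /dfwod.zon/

/dsnu.dwon/, /dfwod.zon/

/dfwuw/ — violates constraint 2: syllable 1 coda contains /w/ → phonotactically illegal
/dsnu.dwon/ — σ1 onset /dsn/ (1→2→3 rises), coda /∅/ ok; σ2 onset /dw/ (1→5 rises), coda /n/ ok → phonotactically legal
/dsluw.woss/ — violates constraint 2: syllable 1 coda contains /w/ → phonotactically illegal
/dfwod.zon/ — σ1 onset /dfw/ (1→2→5 rises), coda /d/ ok; σ2 onset /z/, coda /n/ ok → phonotactically legal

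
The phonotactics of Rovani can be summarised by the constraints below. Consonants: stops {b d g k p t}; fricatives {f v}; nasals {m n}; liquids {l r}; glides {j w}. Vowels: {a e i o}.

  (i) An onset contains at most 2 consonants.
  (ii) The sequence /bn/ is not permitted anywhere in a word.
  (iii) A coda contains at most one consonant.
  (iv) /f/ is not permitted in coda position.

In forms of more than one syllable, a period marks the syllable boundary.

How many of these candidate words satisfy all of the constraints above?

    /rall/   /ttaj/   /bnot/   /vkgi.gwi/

1

/rall/ — violates constraint (iii): syllable 1 coda /ll/ has 2 consonants (> 1) → phonotactically illegal
/ttaj/ — σ1 onset /tt/ (2C), coda /j/ ok → phonotactically legal
/bnot/ — violates constraint (ii): contains banned sequence /bn/ → phonotactically illegal
/vkgi.gwi/ — violates constraint (i): syllable 1 onset /vkg/ has 3 consonants (> 2) → phonotactically illegal
Phonotactically legal: /ttaj/ → 1.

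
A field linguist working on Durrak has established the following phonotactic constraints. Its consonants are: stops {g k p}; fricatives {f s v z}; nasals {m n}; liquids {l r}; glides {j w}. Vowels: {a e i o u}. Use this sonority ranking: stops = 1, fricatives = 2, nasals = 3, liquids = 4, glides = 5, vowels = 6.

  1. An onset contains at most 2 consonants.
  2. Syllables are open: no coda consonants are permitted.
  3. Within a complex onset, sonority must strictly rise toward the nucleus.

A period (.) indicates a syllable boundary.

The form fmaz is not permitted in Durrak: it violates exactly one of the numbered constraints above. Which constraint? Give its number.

2

fmaz: syllable 1 coda /z/ has 1 consonant (> 0).
This is a violation of constraint 2: "Syllables are open: no coda consonants are permitted."
The remaining constraints (1, 3) are satisfied.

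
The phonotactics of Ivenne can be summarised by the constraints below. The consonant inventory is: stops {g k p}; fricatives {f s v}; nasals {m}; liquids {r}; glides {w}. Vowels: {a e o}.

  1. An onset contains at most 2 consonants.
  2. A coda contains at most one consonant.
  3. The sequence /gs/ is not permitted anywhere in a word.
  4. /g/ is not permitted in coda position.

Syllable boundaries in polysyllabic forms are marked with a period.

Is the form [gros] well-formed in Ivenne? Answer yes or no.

[gros] — σ1 onset /gr/ (2C), coda /s/ ok → well-formed

yes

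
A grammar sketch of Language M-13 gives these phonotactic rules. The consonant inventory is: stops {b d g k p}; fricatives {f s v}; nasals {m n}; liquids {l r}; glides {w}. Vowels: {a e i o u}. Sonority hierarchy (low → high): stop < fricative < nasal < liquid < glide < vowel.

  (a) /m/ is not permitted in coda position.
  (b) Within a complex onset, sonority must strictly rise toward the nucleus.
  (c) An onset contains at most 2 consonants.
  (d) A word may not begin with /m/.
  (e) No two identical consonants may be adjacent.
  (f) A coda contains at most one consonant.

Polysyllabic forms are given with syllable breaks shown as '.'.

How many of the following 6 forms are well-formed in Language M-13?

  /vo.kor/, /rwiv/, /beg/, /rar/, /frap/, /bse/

6

/vo.kor/ — σ1 onset /v/, coda /∅/ ok; σ2 onset /k/, coda /r/ ok → well-formed
/rwiv/ — σ1 onset /rw/ (4→5 rises), coda /v/ ok → well-formed
/beg/ — σ1 onset /b/, coda /g/ ok → well-formed
/rar/ — σ1 onset /r/, coda /r/ ok → well-formed
/frap/ — σ1 onset /fr/ (2→4 rises), coda /p/ ok → well-formed
/bse/ — σ1 onset /bs/ (1→2 rises), coda /∅/ ok → well-formed
Well-formed: /vo.kor/, /rwiv/, /beg/, /rar/, /frap/, /bse/ → 6.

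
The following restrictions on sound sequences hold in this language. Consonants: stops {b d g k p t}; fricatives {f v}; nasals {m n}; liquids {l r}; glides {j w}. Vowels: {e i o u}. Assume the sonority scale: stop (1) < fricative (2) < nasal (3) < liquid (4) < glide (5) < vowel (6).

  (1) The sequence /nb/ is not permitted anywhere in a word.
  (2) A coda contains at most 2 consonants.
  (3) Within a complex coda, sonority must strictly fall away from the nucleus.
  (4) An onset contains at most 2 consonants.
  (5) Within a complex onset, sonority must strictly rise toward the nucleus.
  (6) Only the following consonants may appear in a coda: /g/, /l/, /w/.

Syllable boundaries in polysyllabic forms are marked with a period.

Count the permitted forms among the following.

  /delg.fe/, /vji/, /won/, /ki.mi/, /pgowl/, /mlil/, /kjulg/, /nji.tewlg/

/delg.fe/ — σ1 onset /d/, coda /lg/ (4→1 falls) ok; σ2 onset /f/, coda /∅/ ok → permitted
/vji/ — σ1 onset /vj/ (2→5 rises), coda /∅/ ok → permitted
/won/ — violates constraint 6: syllable 1 coda contains /n/, which is not a licensed coda consonant → not permitted
/ki.mi/ — σ1 onset /k/, coda /∅/ ok; σ2 onset /m/, coda /∅/ ok → permitted
/pgowl/ — violates constraint 5: syllable 1 onset /pg/: /p/ (stop, 1) → /g/ (stop, 1) does not rise → not permitted
/mlil/ — σ1 onset /ml/ (3→4 rises), coda /l/ ok → permitted
/kjulg/ — σ1 onset /kj/ (1→5 rises), coda /lg/ (4→1 falls) ok → permitted
/nji.tewlg/ — violates constraint 2: syllable 2 coda /wlg/ has 3 consonants (> 2) → not permitted
Permitted: /delg.fe/, /vji/, /ki.mi/, /mlil/, /kjulg/ → 5.

5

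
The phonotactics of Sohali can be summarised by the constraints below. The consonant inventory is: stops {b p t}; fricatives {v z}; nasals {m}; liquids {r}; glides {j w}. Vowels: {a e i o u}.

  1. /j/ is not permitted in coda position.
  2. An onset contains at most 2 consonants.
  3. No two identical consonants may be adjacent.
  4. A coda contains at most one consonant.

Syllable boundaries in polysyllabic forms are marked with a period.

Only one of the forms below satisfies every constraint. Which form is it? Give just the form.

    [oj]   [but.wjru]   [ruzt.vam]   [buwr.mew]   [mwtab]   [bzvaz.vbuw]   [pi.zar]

[pi.zar]

[oj] — violates constraint 1: syllable 1 coda contains /j/ → not permitted
[but.wjru] — violates constraint 2: syllable 2 onset /wjr/ has 3 consonants (> 2) → not permitted
[ruzt.vam] — violates constraint 4: syllable 1 coda /zt/ has 2 consonants (> 1) → not permitted
[buwr.mew] — violates constraint 4: syllable 1 coda /wr/ has 2 consonants (> 1) → not permitted
[mwtab] — violates constraint 2: syllable 1 onset /mwt/ has 3 consonants (> 2) → not permitted
[bzvaz.vbuw] — violates constraint 2: syllable 1 onset /bzv/ has 3 consonants (> 2) → not permitted
[pi.zar] — σ1 onset /p/, coda /∅/ ok; σ2 onset /z/, coda /r/ ok → permitted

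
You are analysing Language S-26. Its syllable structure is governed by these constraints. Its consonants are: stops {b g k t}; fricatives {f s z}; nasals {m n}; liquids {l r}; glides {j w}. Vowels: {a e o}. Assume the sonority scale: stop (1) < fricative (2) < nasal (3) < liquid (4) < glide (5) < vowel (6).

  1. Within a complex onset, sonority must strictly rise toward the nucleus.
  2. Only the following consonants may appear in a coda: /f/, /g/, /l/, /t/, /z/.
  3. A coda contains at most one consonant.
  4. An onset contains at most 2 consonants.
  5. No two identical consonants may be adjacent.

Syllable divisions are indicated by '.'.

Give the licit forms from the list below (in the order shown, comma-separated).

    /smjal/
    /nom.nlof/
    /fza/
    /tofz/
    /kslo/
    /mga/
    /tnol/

/tnol/

/smjal/ — violates constraint 4: syllable 1 onset /smj/ has 3 consonants (> 2) → illicit
/nom.nlof/ — violates constraint 2: syllable 1 coda contains /m/, which is not a licensed coda consonant → illicit
/fza/ — violates constraint 1: syllable 1 onset /fz/: /f/ (fricative, 2) → /z/ (fricative, 2) does not rise → illicit
/tofz/ — violates constraint 3: syllable 1 coda /fz/ has 2 consonants (> 1) → illicit
/kslo/ — violates constraint 4: syllable 1 onset /ksl/ has 3 consonants (> 2) → illicit
/mga/ — violates constraint 1: syllable 1 onset /mg/: /m/ (nasal, 3) → /g/ (stop, 1) does not rise → illicit
/tnol/ — σ1 onset /tn/ (1→3 rises), coda /l/ ok → licit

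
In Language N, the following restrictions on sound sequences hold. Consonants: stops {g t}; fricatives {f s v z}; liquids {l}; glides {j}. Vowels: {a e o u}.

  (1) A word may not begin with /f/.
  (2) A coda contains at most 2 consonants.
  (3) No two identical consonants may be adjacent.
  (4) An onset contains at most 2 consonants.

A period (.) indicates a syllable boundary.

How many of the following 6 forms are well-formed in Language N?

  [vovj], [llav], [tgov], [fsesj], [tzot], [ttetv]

[vovj] — σ1 onset /v/, coda /vj/ (2C) ok → well-formed
[llav] — violates constraint 3: adjacent identical consonants /ll/ → ill-formed
[tgov] — σ1 onset /tg/ (2C), coda /v/ ok → well-formed
[fsesj] — violates constraint 1: word begins with /f/ → ill-formed
[tzot] — σ1 onset /tz/ (2C), coda /t/ ok → well-formed
[ttetv] — violates constraint 3: adjacent identical consonants /tt/ → ill-formed
Well-formed: [vovj], [tgov], [tzot] → 3.

3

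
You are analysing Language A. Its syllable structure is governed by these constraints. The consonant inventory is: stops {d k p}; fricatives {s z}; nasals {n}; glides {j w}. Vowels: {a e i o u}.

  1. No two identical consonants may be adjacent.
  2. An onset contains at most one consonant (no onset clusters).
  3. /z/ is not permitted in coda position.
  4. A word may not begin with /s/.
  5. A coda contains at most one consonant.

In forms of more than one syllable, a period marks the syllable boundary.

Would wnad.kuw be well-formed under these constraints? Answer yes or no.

no

wnad.kuw — violates constraint 2: syllable 1 onset /wn/ has 2 consonants (> 1) → ill-formed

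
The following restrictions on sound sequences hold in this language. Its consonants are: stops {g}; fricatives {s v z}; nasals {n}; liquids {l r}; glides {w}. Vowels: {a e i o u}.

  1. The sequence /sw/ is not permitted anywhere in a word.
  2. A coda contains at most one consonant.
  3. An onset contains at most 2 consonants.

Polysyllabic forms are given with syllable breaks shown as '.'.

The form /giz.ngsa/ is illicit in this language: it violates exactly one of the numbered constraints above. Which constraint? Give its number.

/giz.ngsa/: syllable 2 onset /ngs/ has 3 consonants (> 2).
This is a violation of constraint 3: "An onset contains at most 2 consonants."
The remaining constraints (1, 2) are satisfied.

3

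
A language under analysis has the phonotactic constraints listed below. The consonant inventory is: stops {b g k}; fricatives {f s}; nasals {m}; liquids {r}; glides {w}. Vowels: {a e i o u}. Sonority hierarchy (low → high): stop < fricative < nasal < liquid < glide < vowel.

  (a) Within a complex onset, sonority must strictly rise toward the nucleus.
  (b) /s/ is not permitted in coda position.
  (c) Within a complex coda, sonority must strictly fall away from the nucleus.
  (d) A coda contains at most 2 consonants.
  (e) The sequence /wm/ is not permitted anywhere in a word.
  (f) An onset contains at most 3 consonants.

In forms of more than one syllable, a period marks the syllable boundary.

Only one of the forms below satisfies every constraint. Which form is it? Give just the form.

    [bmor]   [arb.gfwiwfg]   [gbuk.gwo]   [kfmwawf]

[bmor]

[bmor] — σ1 onset /bm/ (1→3 rises), coda /r/ ok → permitted
[arb.gfwiwfg] — violates constraint (d): syllable 2 coda /wfg/ has 3 consonants (> 2) → not permitted
[gbuk.gwo] — violates constraint (a): syllable 1 onset /gb/: /g/ (stop, 1) → /b/ (stop, 1) does not rise → not permitted
[kfmwawf] — violates constraint (f): syllable 1 onset /kfmw/ has 4 consonants (> 3) → not permitted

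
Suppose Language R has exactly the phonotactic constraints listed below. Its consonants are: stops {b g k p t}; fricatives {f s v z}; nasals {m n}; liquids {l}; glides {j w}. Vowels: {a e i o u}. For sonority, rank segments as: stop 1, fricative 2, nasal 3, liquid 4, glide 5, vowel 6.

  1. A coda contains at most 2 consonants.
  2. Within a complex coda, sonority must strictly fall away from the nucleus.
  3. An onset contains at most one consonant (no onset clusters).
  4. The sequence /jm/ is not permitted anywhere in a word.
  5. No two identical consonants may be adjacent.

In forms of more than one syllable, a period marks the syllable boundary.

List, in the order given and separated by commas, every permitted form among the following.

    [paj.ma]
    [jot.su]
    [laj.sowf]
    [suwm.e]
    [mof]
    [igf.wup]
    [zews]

[jot.su], [laj.sowf], [suwm.e], [mof], [zews]

[paj.ma] — violates constraint 4: contains banned sequence /jm/ → not permitted
[jot.su] — σ1 onset /j/, coda /t/ ok; σ2 onset /s/, coda /∅/ ok → permitted
[laj.sowf] — σ1 onset /l/, coda /j/ ok; σ2 onset /s/, coda /wf/ (5→2 falls) ok → permitted
[suwm.e] — σ1 onset /s/, coda /wm/ (5→3 falls) ok; σ2 onset /∅/, coda /∅/ ok → permitted
[mof] — σ1 onset /m/, coda /f/ ok → permitted
[igf.wup] — violates constraint 2: syllable 1 coda /gf/: /g/ (stop, 1) → /f/ (fricative, 2) does not fall → not permitted
[zews] — σ1 onset /z/, coda /ws/ (5→2 falls) ok → permitted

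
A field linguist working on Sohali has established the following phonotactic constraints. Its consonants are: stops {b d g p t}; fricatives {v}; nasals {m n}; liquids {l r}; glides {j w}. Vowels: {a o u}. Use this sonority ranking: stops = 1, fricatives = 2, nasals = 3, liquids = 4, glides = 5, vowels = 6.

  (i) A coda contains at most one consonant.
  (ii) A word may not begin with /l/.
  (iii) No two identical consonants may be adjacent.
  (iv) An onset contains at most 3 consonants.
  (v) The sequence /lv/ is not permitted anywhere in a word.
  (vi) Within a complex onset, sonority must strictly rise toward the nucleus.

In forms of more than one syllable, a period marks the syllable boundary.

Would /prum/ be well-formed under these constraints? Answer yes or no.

yes

/prum/ — σ1 onset /pr/ (1→4 rises), coda /m/ ok → well-formed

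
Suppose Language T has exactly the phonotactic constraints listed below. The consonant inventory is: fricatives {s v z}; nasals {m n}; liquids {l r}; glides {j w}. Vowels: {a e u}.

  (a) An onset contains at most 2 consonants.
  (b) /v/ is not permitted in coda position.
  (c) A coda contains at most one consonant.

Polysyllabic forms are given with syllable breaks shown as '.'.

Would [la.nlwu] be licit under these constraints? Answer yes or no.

no

[la.nlwu] — violates constraint (a): syllable 2 onset /nlw/ has 3 consonants (> 2) → illicit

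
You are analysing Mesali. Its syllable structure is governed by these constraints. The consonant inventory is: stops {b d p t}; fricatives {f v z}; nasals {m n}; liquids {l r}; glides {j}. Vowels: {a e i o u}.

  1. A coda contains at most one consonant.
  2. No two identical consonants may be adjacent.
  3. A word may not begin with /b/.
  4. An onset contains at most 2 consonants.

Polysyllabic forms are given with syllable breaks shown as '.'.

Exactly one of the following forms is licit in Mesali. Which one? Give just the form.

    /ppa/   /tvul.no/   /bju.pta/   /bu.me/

/ppa/ — violates constraint 2: adjacent identical consonants /pp/ → illicit
/tvul.no/ — σ1 onset /tv/ (2C), coda /l/ ok; σ2 onset /n/, coda /∅/ ok → licit
/bju.pta/ — violates constraint 3: word begins with /b/ → illicit
/bu.me/ — violates constraint 3: word begins with /b/ → illicit

/tvul.no/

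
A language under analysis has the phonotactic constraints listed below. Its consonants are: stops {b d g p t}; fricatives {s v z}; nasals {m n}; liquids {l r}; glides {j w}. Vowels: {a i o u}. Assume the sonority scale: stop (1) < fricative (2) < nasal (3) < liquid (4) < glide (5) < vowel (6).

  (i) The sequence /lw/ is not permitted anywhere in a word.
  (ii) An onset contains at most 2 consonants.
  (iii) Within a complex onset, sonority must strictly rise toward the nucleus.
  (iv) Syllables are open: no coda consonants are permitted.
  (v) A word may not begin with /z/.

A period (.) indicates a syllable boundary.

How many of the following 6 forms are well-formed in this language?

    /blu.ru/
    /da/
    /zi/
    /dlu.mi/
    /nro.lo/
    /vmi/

/blu.ru/ — σ1 onset /bl/ (1→4 rises), coda /∅/ ok; σ2 onset /r/, coda /∅/ ok → well-formed
/da/ — σ1 onset /d/, coda /∅/ ok → well-formed
/zi/ — violates constraint (v): word begins with /z/ → ill-formed
/dlu.mi/ — σ1 onset /dl/ (1→4 rises), coda /∅/ ok; σ2 onset /m/, coda /∅/ ok → well-formed
/nro.lo/ — σ1 onset /nr/ (3→4 rises), coda /∅/ ok; σ2 onset /l/, coda /∅/ ok → well-formed
/vmi/ — σ1 onset /vm/ (2→3 rises), coda /∅/ ok → well-formed
Well-formed: /blu.ru/, /da/, /dlu.mi/, /nro.lo/, /vmi/ → 5.

5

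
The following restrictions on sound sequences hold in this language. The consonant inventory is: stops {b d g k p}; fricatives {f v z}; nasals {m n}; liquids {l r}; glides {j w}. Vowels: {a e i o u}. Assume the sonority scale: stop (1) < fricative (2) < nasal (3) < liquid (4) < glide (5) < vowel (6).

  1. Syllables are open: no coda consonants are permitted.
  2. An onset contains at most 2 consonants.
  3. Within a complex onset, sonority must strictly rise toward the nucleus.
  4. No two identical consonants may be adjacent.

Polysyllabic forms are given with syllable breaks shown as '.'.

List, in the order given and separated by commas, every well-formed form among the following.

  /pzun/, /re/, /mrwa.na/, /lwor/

/re/

/pzun/ — violates constraint 1: syllable 1 coda /n/ has 1 consonant (> 0) → ill-formed
/re/ — σ1 onset /r/, coda /∅/ ok → well-formed
/mrwa.na/ — violates constraint 2: syllable 1 onset /mrw/ has 3 consonants (> 2) → ill-formed
/lwor/ — violates constraint 1: syllable 1 coda /r/ has 1 consonant (> 0) → ill-formed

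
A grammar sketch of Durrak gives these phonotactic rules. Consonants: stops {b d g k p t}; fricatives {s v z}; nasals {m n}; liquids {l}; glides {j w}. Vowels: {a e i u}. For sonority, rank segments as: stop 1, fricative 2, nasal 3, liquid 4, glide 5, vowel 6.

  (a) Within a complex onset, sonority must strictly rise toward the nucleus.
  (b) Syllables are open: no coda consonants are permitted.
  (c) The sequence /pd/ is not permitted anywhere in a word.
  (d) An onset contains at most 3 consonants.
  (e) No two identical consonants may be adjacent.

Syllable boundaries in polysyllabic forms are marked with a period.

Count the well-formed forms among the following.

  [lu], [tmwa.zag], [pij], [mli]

2

[lu] — σ1 onset /l/, coda /∅/ ok → well-formed
[tmwa.zag] — violates constraint (b): syllable 2 coda /g/ has 1 consonant (> 0) → ill-formed
[pij] — violates constraint (b): syllable 1 coda /j/ has 1 consonant (> 0) → ill-formed
[mli] — σ1 onset /ml/ (3→4 rises), coda /∅/ ok → well-formed
Well-formed: [lu], [mli] → 2.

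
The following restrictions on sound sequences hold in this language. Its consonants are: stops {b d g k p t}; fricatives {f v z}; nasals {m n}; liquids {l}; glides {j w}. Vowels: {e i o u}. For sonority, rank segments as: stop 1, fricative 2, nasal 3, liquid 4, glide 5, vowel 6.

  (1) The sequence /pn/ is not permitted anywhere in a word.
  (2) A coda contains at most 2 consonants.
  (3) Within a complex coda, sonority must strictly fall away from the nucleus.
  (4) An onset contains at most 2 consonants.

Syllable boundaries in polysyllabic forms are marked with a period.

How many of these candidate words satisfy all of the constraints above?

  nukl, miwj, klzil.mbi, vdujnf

0

nukl — violates constraint 3: syllable 1 coda /kl/: /k/ (stop, 1) → /l/ (liquid, 4) does not fall → ill-formed
miwj — violates constraint 3: syllable 1 coda /wj/: /w/ (glide, 5) → /j/ (glide, 5) does not fall → ill-formed
klzil.mbi — violates constraint 4: syllable 1 onset /klz/ has 3 consonants (> 2) → ill-formed
vdujnf — violates constraint 2: syllable 1 coda /jnf/ has 3 consonants (> 2) → ill-formed
No form is well-formed → 0.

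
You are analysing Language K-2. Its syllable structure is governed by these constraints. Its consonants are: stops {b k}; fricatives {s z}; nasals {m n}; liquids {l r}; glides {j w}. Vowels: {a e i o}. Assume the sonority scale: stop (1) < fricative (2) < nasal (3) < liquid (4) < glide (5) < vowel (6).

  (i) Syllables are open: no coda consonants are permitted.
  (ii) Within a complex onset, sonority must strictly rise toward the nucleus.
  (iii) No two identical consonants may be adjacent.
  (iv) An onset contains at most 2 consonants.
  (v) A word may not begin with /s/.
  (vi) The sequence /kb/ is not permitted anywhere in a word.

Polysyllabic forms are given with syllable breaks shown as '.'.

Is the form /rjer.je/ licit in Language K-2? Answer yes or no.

/rjer.je/ — violates constraint (i): syllable 1 coda /r/ has 1 consonant (> 0) → illicit

no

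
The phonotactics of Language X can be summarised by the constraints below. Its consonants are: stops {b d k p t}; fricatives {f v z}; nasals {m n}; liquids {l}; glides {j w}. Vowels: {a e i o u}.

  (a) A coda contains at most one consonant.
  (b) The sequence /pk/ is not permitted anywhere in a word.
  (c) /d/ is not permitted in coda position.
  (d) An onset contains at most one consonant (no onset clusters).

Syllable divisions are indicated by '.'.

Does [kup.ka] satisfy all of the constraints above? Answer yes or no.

no

[kup.ka] — violates constraint (b): contains banned sequence /pk/ → phonotactically illegal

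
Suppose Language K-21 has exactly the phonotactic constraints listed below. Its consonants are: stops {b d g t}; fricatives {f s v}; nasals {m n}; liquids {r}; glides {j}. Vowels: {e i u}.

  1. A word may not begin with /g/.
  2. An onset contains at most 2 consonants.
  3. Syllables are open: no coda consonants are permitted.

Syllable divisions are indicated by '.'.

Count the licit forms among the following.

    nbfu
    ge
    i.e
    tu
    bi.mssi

2

nbfu — violates constraint 2: syllable 1 onset /nbf/ has 3 consonants (> 2) → illicit
ge — violates constraint 1: word begins with /g/ → illicit
i.e — σ1 onset /∅/, coda /∅/ ok; σ2 onset /∅/, coda /∅/ ok → licit
tu — σ1 onset /t/, coda /∅/ ok → licit
bi.mssi — violates constraint 2: syllable 2 onset /mss/ has 3 consonants (> 2) → illicit
Licit: i.e, tu → 2.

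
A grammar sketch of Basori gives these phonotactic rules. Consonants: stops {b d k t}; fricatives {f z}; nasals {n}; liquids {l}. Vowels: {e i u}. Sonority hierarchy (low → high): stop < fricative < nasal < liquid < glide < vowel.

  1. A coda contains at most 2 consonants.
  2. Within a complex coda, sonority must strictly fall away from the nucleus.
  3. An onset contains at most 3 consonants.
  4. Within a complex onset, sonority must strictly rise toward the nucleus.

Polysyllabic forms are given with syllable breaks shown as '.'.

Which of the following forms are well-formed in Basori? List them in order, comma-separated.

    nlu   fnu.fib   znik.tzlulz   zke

nlu, fnu.fib, znik.tzlulz

nlu — σ1 onset /nl/ (3→4 rises), coda /∅/ ok → well-formed
fnu.fib — σ1 onset /fn/ (2→3 rises), coda /∅/ ok; σ2 onset /f/, coda /b/ ok → well-formed
znik.tzlulz — σ1 onset /zn/ (2→3 rises), coda /k/ ok; σ2 onset /tzl/ (1→2→4 rises), coda /lz/ (4→2 falls) ok → well-formed
zke — violates constraint 4: syllable 1 onset /zk/: /z/ (fricative, 2) → /k/ (stop, 1) does not rise → ill-formed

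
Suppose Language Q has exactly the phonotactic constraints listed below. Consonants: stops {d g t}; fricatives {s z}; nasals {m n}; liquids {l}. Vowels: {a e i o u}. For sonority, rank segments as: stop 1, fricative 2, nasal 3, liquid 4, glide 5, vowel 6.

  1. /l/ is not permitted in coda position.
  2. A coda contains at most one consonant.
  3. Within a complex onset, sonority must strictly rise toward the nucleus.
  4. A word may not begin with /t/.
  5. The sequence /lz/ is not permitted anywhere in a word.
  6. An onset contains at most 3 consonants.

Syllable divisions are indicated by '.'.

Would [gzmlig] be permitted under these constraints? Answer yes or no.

[gzmlig] — violates constraint 6: syllable 1 onset /gzml/ has 4 consonants (> 3) → not permitted

no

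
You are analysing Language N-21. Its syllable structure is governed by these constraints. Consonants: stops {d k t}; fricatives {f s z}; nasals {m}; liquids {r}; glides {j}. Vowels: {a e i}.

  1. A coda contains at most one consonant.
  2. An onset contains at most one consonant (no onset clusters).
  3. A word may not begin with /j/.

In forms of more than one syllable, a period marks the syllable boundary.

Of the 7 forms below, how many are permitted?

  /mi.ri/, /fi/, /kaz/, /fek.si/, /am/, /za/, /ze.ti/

/mi.ri/ — σ1 onset /m/, coda /∅/ ok; σ2 onset /r/, coda /∅/ ok → permitted
/fi/ — σ1 onset /f/, coda /∅/ ok → permitted
/kaz/ — σ1 onset /k/, coda /z/ ok → permitted
/fek.si/ — σ1 onset /f/, coda /k/ ok; σ2 onset /s/, coda /∅/ ok → permitted
/am/ — σ1 onset /∅/, coda /m/ ok → permitted
/za/ — σ1 onset /z/, coda /∅/ ok → permitted
/ze.ti/ — σ1 onset /z/, coda /∅/ ok; σ2 onset /t/, coda /∅/ ok → permitted
Permitted: /mi.ri/, /fi/, /kaz/, /fek.si/, /am/, /za/, /ze.ti/ → 7.

7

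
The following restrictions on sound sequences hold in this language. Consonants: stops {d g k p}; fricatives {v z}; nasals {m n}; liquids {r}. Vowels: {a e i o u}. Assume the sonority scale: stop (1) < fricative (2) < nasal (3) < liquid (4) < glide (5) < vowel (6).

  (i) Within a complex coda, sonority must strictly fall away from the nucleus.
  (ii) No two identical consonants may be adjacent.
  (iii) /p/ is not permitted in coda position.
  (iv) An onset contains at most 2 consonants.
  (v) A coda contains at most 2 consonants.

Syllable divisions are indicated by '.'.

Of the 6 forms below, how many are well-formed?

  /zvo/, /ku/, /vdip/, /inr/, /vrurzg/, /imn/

2

/zvo/ — σ1 onset /zv/ (2C), coda /∅/ ok → well-formed
/ku/ — σ1 onset /k/, coda /∅/ ok → well-formed
/vdip/ — violates constraint (iii): syllable 1 coda contains /p/ → ill-formed
/inr/ — violates constraint (i): syllable 1 coda /nr/: /n/ (nasal, 3) → /r/ (liquid, 4) does not fall → ill-formed
/vrurzg/ — violates constraint (v): syllable 1 coda /rzg/ has 3 consonants (> 2) → ill-formed
/imn/ — violates constraint (i): syllable 1 coda /mn/: /m/ (nasal, 3) → /n/ (nasal, 3) does not fall → ill-formed
Well-formed: /zvo/, /ku/ → 2.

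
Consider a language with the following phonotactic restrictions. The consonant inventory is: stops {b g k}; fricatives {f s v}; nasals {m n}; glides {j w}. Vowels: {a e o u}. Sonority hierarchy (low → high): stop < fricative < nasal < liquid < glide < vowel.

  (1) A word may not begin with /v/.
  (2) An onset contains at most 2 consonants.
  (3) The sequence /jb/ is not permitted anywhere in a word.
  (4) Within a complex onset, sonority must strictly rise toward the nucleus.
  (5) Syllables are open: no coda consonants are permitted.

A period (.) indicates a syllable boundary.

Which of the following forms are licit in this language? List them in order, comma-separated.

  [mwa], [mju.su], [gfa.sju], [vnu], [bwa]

[mwa], [mju.su], [gfa.sju], [bwa]

[mwa] — σ1 onset /mw/ (3→5 rises), coda /∅/ ok → licit
[mju.su] — σ1 onset /mj/ (3→5 rises), coda /∅/ ok; σ2 onset /s/, coda /∅/ ok → licit
[gfa.sju] — σ1 onset /gf/ (1→2 rises), coda /∅/ ok; σ2 onset /sj/ (2→5 rises), coda /∅/ ok → licit
[vnu] — violates constraint 1: word begins with /v/ → illicit
[bwa] — σ1 onset /bw/ (1→5 rises), coda /∅/ ok → licit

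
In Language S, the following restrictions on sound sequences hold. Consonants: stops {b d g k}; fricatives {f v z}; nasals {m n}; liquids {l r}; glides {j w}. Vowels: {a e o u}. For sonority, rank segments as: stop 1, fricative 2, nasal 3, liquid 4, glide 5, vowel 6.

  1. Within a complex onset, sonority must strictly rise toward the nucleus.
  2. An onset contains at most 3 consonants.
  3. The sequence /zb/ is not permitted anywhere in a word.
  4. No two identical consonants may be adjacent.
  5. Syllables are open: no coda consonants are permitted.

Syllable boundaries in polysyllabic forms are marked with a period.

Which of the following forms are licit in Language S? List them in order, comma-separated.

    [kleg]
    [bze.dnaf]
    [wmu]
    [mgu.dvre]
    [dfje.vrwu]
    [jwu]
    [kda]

[dfje.vrwu]

[kleg] — violates constraint 5: syllable 1 coda /g/ has 1 consonant (> 0) → illicit
[bze.dnaf] — violates constraint 5: syllable 2 coda /f/ has 1 consonant (> 0) → illicit
[wmu] — violates constraint 1: syllable 1 onset /wm/: /w/ (glide, 5) → /m/ (nasal, 3) does not rise → illicit
[mgu.dvre] — violates constraint 1: syllable 1 onset /mg/: /m/ (nasal, 3) → /g/ (stop, 1) does not rise → illicit
[dfje.vrwu] — σ1 onset /dfj/ (1→2→5 rises), coda /∅/ ok; σ2 onset /vrw/ (2→4→5 rises), coda /∅/ ok → licit
[jwu] — violates constraint 1: syllable 1 onset /jw/: /j/ (glide, 5) → /w/ (glide, 5) does not rise → illicit
[kda] — violates constraint 1: syllable 1 onset /kd/: /k/ (stop, 1) → /d/ (stop, 1) does not rise → illicit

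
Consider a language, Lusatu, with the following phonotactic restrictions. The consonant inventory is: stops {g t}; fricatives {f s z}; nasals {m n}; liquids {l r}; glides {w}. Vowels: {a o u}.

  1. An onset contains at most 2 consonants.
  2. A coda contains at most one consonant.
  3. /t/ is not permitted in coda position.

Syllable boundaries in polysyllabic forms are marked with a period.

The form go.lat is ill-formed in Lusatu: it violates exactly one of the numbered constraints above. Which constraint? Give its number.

3

go.lat: syllable 2 coda contains /t/.
This is a violation of constraint 3: "/t/ is not permitted in coda position."
The remaining constraints (1, 2) are satisfied.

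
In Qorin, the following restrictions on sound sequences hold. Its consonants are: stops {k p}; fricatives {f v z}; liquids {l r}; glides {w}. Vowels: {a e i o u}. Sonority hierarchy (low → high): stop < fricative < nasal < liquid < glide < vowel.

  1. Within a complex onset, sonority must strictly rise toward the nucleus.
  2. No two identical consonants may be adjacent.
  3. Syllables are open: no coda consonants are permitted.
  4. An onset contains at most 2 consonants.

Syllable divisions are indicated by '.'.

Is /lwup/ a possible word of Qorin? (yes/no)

no

/lwup/ — violates constraint 3: syllable 1 coda /p/ has 1 consonant (> 0) → illicit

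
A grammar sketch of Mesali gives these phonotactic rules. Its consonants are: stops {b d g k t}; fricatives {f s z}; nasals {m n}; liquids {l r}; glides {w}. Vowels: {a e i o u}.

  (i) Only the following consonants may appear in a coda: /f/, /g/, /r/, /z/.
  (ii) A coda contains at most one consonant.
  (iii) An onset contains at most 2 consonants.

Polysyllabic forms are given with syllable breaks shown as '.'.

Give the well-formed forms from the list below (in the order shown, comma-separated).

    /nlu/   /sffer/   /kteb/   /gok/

/nlu/ — σ1 onset /nl/ (2C), coda /∅/ ok → well-formed
/sffer/ — violates constraint (iii): syllable 1 onset /sff/ has 3 consonants (> 2) → ill-formed
/kteb/ — violates constraint (i): syllable 1 coda contains /b/, which is not a licensed coda consonant → ill-formed
/gok/ — violates constraint (i): syllable 1 coda contains /k/, which is not a licensed coda consonant → ill-formed

/nlu/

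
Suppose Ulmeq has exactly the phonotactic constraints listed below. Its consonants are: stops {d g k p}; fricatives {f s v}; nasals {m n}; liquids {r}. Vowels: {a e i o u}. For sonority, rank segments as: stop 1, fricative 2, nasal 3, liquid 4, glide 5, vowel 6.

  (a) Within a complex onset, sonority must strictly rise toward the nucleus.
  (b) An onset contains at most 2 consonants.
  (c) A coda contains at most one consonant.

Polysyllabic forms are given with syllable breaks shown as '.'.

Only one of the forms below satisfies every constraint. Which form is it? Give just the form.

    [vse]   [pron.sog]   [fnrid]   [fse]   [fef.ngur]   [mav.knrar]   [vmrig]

[pron.sog]

[vse] — violates constraint (a): syllable 1 onset /vs/: /v/ (fricative, 2) → /s/ (fricative, 2) does not rise → illicit
[pron.sog] — σ1 onset /pr/ (1→4 rises), coda /n/ ok; σ2 onset /s/, coda /g/ ok → licit
[fnrid] — violates constraint (b): syllable 1 onset /fnr/ has 3 consonants (> 2) → illicit
[fse] — violates constraint (a): syllable 1 onset /fs/: /f/ (fricative, 2) → /s/ (fricative, 2) does not rise → illicit
[fef.ngur] — violates constraint (a): syllable 2 onset /ng/: /n/ (nasal, 3) → /g/ (stop, 1) does not rise → illicit
[mav.knrar] — violates constraint (b): syllable 2 onset /knr/ has 3 consonants (> 2) → illicit
[vmrig] — violates constraint (b): syllable 1 onset /vmr/ has 3 consonants (> 2) → illicit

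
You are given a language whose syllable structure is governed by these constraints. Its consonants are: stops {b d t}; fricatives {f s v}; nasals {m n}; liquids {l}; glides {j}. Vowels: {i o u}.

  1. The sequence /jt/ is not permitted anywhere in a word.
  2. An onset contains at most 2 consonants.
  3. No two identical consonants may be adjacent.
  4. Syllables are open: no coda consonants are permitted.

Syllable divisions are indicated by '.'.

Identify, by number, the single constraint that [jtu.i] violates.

1

[jtu.i]: contains banned sequence /jt/.
This is a violation of constraint 1: "The sequence /jt/ is not permitted anywhere in a word."
The remaining constraints (2, 3, 4) are satisfied.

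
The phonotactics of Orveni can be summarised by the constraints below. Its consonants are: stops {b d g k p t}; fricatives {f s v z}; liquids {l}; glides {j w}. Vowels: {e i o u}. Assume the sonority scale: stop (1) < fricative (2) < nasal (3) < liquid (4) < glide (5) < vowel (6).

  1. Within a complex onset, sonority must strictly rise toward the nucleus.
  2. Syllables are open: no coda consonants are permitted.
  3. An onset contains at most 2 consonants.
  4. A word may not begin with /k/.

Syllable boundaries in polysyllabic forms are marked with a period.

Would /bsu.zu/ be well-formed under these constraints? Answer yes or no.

yes

/bsu.zu/ — σ1 onset /bs/ (1→2 rises), coda /∅/ ok; σ2 onset /z/, coda /∅/ ok → well-formed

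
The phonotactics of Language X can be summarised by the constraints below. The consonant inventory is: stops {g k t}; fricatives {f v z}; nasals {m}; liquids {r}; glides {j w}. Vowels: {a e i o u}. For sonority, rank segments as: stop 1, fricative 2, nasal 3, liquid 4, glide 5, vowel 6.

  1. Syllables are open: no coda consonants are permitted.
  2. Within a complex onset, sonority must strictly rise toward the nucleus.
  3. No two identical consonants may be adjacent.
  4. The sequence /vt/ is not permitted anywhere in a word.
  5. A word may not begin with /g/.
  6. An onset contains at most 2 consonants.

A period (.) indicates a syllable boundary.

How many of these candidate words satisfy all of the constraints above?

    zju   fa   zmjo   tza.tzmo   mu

3

zju — σ1 onset /zj/ (2→5 rises), coda /∅/ ok → permitted
fa — σ1 onset /f/, coda /∅/ ok → permitted
zmjo — violates constraint 6: syllable 1 onset /zmj/ has 3 consonants (> 2) → not permitted
tza.tzmo — violates constraint 6: syllable 2 onset /tzm/ has 3 consonants (> 2) → not permitted
mu — σ1 onset /m/, coda /∅/ ok → permitted
Permitted: zju, fa, mu → 3.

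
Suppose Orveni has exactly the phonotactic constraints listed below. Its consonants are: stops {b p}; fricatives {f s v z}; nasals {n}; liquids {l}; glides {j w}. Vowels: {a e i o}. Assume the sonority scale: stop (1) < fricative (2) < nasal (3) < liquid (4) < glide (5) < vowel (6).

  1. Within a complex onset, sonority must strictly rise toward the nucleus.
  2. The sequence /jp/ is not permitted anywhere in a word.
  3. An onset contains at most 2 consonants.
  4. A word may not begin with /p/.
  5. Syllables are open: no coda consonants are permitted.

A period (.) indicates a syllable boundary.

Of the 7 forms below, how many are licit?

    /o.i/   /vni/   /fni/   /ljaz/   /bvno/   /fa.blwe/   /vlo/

/o.i/ — σ1 onset /∅/, coda /∅/ ok; σ2 onset /∅/, coda /∅/ ok → licit
/vni/ — σ1 onset /vn/ (2→3 rises), coda /∅/ ok → licit
/fni/ — σ1 onset /fn/ (2→3 rises), coda /∅/ ok → licit
/ljaz/ — violates constraint 5: syllable 1 coda /z/ has 1 consonant (> 0) → illicit
/bvno/ — violates constraint 3: syllable 1 onset /bvn/ has 3 consonants (> 2) → illicit
/fa.blwe/ — violates constraint 3: syllable 2 onset /blw/ has 3 consonants (> 2) → illicit
/vlo/ — σ1 onset /vl/ (2→4 rises), coda /∅/ ok → licit
Licit: /o.i/, /vni/, /fni/, /vlo/ → 4.

4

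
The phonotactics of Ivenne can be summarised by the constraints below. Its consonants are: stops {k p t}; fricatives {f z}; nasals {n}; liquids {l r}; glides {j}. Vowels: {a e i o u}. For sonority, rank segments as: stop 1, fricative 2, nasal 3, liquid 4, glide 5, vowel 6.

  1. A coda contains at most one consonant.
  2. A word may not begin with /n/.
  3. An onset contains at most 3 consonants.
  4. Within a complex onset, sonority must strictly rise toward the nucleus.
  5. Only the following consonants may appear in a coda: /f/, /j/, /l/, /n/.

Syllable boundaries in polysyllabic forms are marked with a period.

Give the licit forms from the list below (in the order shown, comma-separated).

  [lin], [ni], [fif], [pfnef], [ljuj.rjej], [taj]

[lin], [fif], [pfnef], [ljuj.rjej], [taj]

[lin] — σ1 onset /l/, coda /n/ ok → licit
[ni] — violates constraint 2: word begins with /n/ → illicit
[fif] — σ1 onset /f/, coda /f/ ok → licit
[pfnef] — σ1 onset /pfn/ (1→2→3 rises), coda /f/ ok → licit
[ljuj.rjej] — σ1 onset /lj/ (4→5 rises), coda /j/ ok; σ2 onset /rj/ (4→5 rises), coda /j/ ok → licit
[taj] — σ1 onset /t/, coda /j/ ok → licit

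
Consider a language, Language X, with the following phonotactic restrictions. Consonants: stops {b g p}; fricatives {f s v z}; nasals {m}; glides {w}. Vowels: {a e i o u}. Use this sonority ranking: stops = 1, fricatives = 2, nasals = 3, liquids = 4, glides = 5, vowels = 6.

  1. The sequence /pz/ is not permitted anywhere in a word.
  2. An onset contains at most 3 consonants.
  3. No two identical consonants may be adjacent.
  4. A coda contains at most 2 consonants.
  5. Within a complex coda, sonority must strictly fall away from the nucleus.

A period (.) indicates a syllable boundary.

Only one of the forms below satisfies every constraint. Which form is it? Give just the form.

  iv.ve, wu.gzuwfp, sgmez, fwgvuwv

iv.ve — violates constraint 3: adjacent identical consonants /vv/ → ill-formed
wu.gzuwfp — violates constraint 4: syllable 2 coda /wfp/ has 3 consonants (> 2) → ill-formed
sgmez — σ1 onset /sgm/ (3C), coda /z/ ok → well-formed
fwgvuwv — violates constraint 2: syllable 1 onset /fwgv/ has 4 consonants (> 3) → ill-formed

sgmez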